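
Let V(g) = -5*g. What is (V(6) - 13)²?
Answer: 1849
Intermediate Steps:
(V(6) - 13)² = (-5*6 - 13)² = (-30 - 13)² = (-43)² = 1849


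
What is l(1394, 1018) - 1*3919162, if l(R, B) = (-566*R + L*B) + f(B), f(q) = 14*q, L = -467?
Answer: -5169320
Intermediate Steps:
l(R, B) = -566*R - 453*B (l(R, B) = (-566*R - 467*B) + 14*B = -566*R - 453*B)
l(1394, 1018) - 1*3919162 = (-566*1394 - 453*1018) - 1*3919162 = (-789004 - 461154) - 3919162 = -1250158 - 3919162 = -5169320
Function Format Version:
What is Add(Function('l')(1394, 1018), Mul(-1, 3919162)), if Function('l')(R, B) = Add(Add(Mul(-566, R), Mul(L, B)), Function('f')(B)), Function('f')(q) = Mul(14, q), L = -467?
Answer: -5169320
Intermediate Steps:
Function('l')(R, B) = Add(Mul(-566, R), Mul(-453, B)) (Function('l')(R, B) = Add(Add(Mul(-566, R), Mul(-467, B)), Mul(14, B)) = Add(Mul(-566, R), Mul(-453, B)))
Add(Function('l')(1394, 1018), Mul(-1, 3919162)) = Add(Add(Mul(-566, 1394), Mul(-453, 1018)), Mul(-1, 3919162)) = Add(Add(-789004, -461154), -3919162) = Add(-1250158, -3919162) = -5169320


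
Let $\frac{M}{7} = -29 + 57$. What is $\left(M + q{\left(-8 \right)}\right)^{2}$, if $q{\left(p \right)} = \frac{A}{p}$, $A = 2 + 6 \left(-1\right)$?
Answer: $\frac{154449}{4} \approx 38612.0$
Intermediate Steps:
$A = -4$ ($A = 2 - 6 = -4$)
$M = 196$ ($M = 7 \left(-29 + 57\right) = 7 \cdot 28 = 196$)
$q{\left(p \right)} = - \frac{4}{p}$
$\left(M + q{\left(-8 \right)}\right)^{2} = \left(196 - \frac{4}{-8}\right)^{2} = \left(196 - - \frac{1}{2}\right)^{2} = \left(196 + \frac{1}{2}\right)^{2} = \left(\frac{393}{2}\right)^{2} = \frac{154449}{4}$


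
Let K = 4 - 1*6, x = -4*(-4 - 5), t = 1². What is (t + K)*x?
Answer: -36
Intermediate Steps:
t = 1
x = 36 (x = -4*(-9) = 36)
K = -2 (K = 4 - 6 = -2)
(t + K)*x = (1 - 2)*36 = -1*36 = -36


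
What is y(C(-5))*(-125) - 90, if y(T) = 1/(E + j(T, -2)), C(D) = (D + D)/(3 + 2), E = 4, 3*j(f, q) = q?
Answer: -255/2 ≈ -127.50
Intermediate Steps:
j(f, q) = q/3
C(D) = 2*D/5 (C(D) = (2*D)/5 = (2*D)*(⅕) = 2*D/5)
y(T) = 3/10 (y(T) = 1/(4 + (⅓)*(-2)) = 1/(4 - ⅔) = 1/(10/3) = 3/10)
y(C(-5))*(-125) - 90 = (3/10)*(-125) - 90 = -75/2 - 90 = -255/2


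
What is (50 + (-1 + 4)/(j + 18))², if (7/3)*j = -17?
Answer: 1580049/625 ≈ 2528.1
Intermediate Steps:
j = -51/7 (j = (3/7)*(-17) = -51/7 ≈ -7.2857)
(50 + (-1 + 4)/(j + 18))² = (50 + (-1 + 4)/(-51/7 + 18))² = (50 + 3/(75/7))² = (50 + 3*(7/75))² = (50 + 7/25)² = (1257/25)² = 1580049/625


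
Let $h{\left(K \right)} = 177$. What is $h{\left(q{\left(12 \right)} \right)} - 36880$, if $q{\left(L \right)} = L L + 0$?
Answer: $-36703$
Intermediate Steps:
$q{\left(L \right)} = L^{2}$ ($q{\left(L \right)} = L^{2} + 0 = L^{2}$)
$h{\left(q{\left(12 \right)} \right)} - 36880 = 177 - 36880 = -36703$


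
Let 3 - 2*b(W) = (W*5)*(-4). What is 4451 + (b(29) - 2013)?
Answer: 5459/2 ≈ 2729.5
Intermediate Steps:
b(W) = 3/2 + 10*W (b(W) = 3/2 - W*5*(-4)/2 = 3/2 - 5*W*(-4)/2 = 3/2 - (-10)*W = 3/2 + 10*W)
4451 + (b(29) - 2013) = 4451 + ((3/2 + 10*29) - 2013) = 4451 + ((3/2 + 290) - 2013) = 4451 + (583/2 - 2013) = 4451 - 3443/2 = 5459/2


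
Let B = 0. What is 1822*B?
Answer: 0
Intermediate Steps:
1822*B = 1822*0 = 0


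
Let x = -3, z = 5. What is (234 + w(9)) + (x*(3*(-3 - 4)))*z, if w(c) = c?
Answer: 558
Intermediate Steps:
(234 + w(9)) + (x*(3*(-3 - 4)))*z = (234 + 9) - 9*(-3 - 4)*5 = 243 - 9*(-7)*5 = 243 - 3*(-21)*5 = 243 + 63*5 = 243 + 315 = 558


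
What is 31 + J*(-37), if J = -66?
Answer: 2473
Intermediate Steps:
31 + J*(-37) = 31 - 66*(-37) = 31 + 2442 = 2473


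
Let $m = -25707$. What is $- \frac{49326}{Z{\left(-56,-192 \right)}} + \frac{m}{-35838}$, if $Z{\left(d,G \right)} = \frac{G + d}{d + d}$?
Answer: $- \frac{749928355}{33666} \approx -22276.0$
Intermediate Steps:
$Z{\left(d,G \right)} = \frac{G + d}{2 d}$
$- \frac{49326}{Z{\left(-56,-192 \right)}} + \frac{m}{-35838} = - \frac{49326}{\frac{1}{2} \frac{1}{-56} \left(-192 - 56\right)} - \frac{25707}{-35838} = - \frac{49326}{\frac{1}{2} \left(- \frac{1}{56}\right) \left(-248\right)} - - \frac{779}{1086} = - \frac{49326}{\frac{31}{14}} + \frac{779}{1086} = \left(-49326\right) \frac{14}{31} + \frac{779}{1086} = - \frac{690564}{31} + \frac{779}{1086} = - \frac{749928355}{33666}$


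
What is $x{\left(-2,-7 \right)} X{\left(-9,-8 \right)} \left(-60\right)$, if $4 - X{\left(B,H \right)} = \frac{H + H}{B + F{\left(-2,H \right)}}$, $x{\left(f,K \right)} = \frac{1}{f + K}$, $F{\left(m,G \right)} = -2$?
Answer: $\frac{560}{33} \approx 16.97$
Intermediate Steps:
$x{\left(f,K \right)} = \frac{1}{K + f}$
$X{\left(B,H \right)} = 4 - \frac{2 H}{-2 + B}$ ($X{\left(B,H \right)} = 4 - \frac{H + H}{B - 2} = 4 - \frac{2 H}{-2 + B}$)
$x{\left(-2,-7 \right)} X{\left(-9,-8 \right)} \left(-60\right) = \frac{2 \frac{1}{-2 - 9} \left(-4 - -8 + 2 \left(-9\right)\right)}{-7 - 2} \left(-60\right) = \frac{2 \frac{1}{-11} \left(-4 + 8 - 18\right)}{-9} \left(-60\right) = - \frac{2 \left(- \frac{1}{11}\right) \left(-14\right)}{9} \left(-60\right) = \left(- \frac{1}{9}\right) \frac{28}{11} \left(-60\right) = \left(- \frac{28}{99}\right) \left(-60\right) = \frac{560}{33}$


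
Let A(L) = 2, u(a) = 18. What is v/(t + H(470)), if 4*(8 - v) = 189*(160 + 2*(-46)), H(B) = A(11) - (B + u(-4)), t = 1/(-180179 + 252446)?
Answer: 231615735/35121761 ≈ 6.5947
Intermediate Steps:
t = 1/72267 ≈ 1.3838e-5
H(B) = -16 - B (H(B) = 2 - (B + 18) = 2 - (18 + B) = 2 + (-18 - B) = -16 - B)
v = -3205 (v = 8 - 189*(160 + 2*(-46))/4 = 8 - 189*(160 - 92)/4 = 8 - 189*68/4 = 8 - 1/4*12852 = 8 - 3213 = -3205)
v/(t + H(470)) = -3205/(1/72267 + (-16 - 1*470)) = -3205/(1/72267 + (-16 - 470)) = -3205/(1/72267 - 486) = -3205/(-35121761/72267) = -3205*(-72267/35121761) = 231615735/35121761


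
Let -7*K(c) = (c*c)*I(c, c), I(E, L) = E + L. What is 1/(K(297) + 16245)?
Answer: -7/52282431 ≈ -1.3389e-7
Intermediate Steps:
K(c) = -2*c³/7 (K(c) = -c*c*(c + c)/7 = -c²*2*c/7 = -2*c³/7)
1/(K(297) + 16245) = 1/(-2/7*297³ + 16245) = 1/(-2/7*26198073 + 16245) = 1/(-52396146/7 + 16245) = 1/(-52282431/7) = -7/52282431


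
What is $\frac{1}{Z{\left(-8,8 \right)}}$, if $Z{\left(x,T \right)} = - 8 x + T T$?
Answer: $\frac{1}{128} \approx 0.0078125$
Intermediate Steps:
$Z{\left(x,T \right)} = T^{2} - 8 x$ ($Z{\left(x,T \right)} = - 8 x + T^{2} = T^{2} - 8 x$)
$\frac{1}{Z{\left(-8,8 \right)}} = \frac{1}{8^{2} - -64} = \frac{1}{64 + 64} = \frac{1}{128}$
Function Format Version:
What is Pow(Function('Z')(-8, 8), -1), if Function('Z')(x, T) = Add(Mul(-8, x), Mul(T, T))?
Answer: Rational(1, 128) ≈ 0.0078125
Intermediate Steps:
Function('Z')(x, T) = Add(Pow(T, 2), Mul(-8, x)) (Function('Z')(x, T) = Add(Mul(-8, x), Pow(T, 2)) = Add(Pow(T, 2), Mul(-8, x)))
Pow(Function('Z')(-8, 8), -1) = Pow(Add(Pow(8, 2), Mul(-8, -8)), -1) = Pow(Add(64, 64), -1) = Pow(128, -1) = Rational(1, 128)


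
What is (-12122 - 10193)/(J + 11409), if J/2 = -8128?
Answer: 22315/4847 ≈ 4.6039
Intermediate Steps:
J = -16256 (J = 2*(-8128) = -16256)
(-12122 - 10193)/(J + 11409) = (-12122 - 10193)/(-16256 + 11409) = -22315/(-4847) = -22315*(-1/4847) = 22315/4847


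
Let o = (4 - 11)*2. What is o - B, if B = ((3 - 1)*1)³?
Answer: -22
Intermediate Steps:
B = 8 (B = (2*1)³ = 2³ = 8)
o = -14 (o = -7*2 = -14)
o - B = -14 - 1*8 = -14 - 8 = -22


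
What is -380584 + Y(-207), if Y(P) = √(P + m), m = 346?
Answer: -380584 + √139 ≈ -3.8057e+5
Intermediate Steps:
Y(P) = √(346 + P) (Y(P) = √(P + 346) = √(346 + P))
-380584 + Y(-207) = -380584 + √(346 - 207) = -380584 + √139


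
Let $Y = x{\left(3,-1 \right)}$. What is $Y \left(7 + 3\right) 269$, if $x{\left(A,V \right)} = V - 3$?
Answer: $-10760$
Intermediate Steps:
$x{\left(A,V \right)} = -3 + V$
$Y = -4$ ($Y = -3 - 1 = -4$)
$Y \left(7 + 3\right) 269 = - 4 \left(7 + 3\right) 269 = \left(-4\right) 10 \cdot 269 = \left(-40\right) 269 = -10760$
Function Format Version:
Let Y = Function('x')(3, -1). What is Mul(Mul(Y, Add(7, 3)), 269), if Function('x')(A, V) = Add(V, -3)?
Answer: -10760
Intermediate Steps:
Function('x')(A, V) = Add(-3, V)
Y = -4 (Y = Add(-3, -1) = -4)
Mul(Mul(Y, Add(7, 3)), 269) = Mul(Mul(-4, Add(7, 3)), 269) = Mul(Mul(-4, 10), 269) = Mul(-40, 269) = -10760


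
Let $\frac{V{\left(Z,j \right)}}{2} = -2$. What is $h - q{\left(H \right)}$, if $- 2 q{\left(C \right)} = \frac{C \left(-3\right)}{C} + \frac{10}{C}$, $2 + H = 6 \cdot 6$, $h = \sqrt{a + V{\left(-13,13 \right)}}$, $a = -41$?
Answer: $- \frac{23}{17} + 3 i \sqrt{5} \approx -1.3529 + 6.7082 i$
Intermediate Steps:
$V{\left(Z,j \right)} = -4$ ($V{\left(Z,j \right)} = 2 \left(-2\right) = -4$)
$h = 3 i \sqrt{5}$ ($h = \sqrt{-41 - 4} = \sqrt{-45} = 3 i \sqrt{5} \approx 6.7082 i$)
$H = 34$ ($H = -2 + 6 \cdot 6 = -2 + 36 = 34$)
$q{\left(C \right)} = \frac{3}{2} - \frac{5}{C}$ ($q{\left(C \right)} = - \frac{\frac{C \left(-3\right)}{C} + \frac{10}{C}}{2} = - \frac{\frac{\left(-3\right) C}{C} + \frac{10}{C}}{2} = - \frac{-3 + \frac{10}{C}}{2} = \frac{3}{2} - \frac{5}{C}$)
$h - q{\left(H \right)} = 3 i \sqrt{5} - \left(\frac{3}{2} - \frac{5}{34}\right) = 3 i \sqrt{5} - \frac{23}{17} = - \frac{23}{17} + 3 i \sqrt{5}$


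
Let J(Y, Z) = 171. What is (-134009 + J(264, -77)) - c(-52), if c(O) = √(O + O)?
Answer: -133838 - 2*I*√26 ≈ -1.3384e+5 - 10.198*I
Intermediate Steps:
c(O) = √2*√O (c(O) = √(2*O) = √2*√O)
(-134009 + J(264, -77)) - c(-52) = (-134009 + 171) - √2*√(-52) = -133838 - √2*2*I*√13 = -133838 - 2*I*√26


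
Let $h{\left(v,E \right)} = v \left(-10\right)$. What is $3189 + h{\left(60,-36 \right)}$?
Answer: $2589$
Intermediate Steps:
$h{\left(v,E \right)} = - 10 v$
$3189 + h{\left(60,-36 \right)} = 3189 - 600 = 2589$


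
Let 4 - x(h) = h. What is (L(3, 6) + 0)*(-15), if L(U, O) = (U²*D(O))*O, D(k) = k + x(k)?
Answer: -3240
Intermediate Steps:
x(h) = 4 - h
D(k) = 4 (D(k) = k + (4 - k) = 4)
L(U, O) = 4*O*U² (L(U, O) = (U²*4)*O = (4*U²)*O = 4*O*U²)
(L(3, 6) + 0)*(-15) = (4*6*3² + 0)*(-15) = (4*6*9 + 0)*(-15) = (216 + 0)*(-15) = 216*(-15) = -3240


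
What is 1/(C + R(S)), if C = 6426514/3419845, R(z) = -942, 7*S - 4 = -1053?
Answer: -3419845/3215067476 ≈ -0.0010637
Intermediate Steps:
S = -1049/7 (S = 4/7 + (⅐)*(-1053) = 4/7 - 1053/7 = -1049/7 ≈ -149.86)
C = 6426514/3419845 (C = 6426514*(1/3419845) = 6426514/3419845 ≈ 1.8792)
1/(C + R(S)) = 1/(6426514/3419845 - 942) = 1/(-3215067476/3419845) = -3419845/3215067476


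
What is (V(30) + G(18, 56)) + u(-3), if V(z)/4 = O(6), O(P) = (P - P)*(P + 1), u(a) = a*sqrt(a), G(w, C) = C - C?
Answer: -3*I*sqrt(3) ≈ -5.1962*I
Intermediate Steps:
G(w, C) = 0
u(a) = a**(3/2)
O(P) = 0 (O(P) = 0*(1 + P) = 0)
V(z) = 0 (V(z) = 4*0 = 0)
(V(30) + G(18, 56)) + u(-3) = (0 + 0) + (-3)**(3/2) = 0 - 3*I*sqrt(3) = -3*I*sqrt(3)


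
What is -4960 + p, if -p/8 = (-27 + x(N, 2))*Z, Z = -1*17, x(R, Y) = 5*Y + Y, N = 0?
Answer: -7000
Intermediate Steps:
x(R, Y) = 6*Y
Z = -17
p = -2040 (p = -8*(-27 + 6*2)*(-17) = -8*(-27 + 12)*(-17) = -(-120)*(-17) = -8*255 = -2040)
-4960 + p = -4960 - 2040 = -7000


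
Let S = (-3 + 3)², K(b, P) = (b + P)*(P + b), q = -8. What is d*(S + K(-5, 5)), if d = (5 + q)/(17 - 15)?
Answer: 0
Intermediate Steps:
K(b, P) = (P + b)² (K(b, P) = (P + b)*(P + b) = (P + b)²)
S = 0 (S = 0² = 0)
d = -3/2 (d = (5 - 8)/(17 - 15) = -3/2 ≈ -1.5000)
d*(S + K(-5, 5)) = -3*(0 + (5 - 5)²)/2 = -3*(0 + 0²)/2 = -3*(0 + 0)/2 = -3/2*0 = 0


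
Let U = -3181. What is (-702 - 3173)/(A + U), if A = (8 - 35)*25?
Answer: 3875/3856 ≈ 1.0049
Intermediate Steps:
A = -675 (A = -27*25 = -675)
(-702 - 3173)/(A + U) = (-702 - 3173)/(-675 - 3181) = -3875/(-3856) = -3875*(-1/3856) = 3875/3856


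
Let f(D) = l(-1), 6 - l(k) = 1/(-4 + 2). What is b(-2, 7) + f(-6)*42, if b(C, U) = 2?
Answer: 275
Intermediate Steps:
l(k) = 13/2 (l(k) = 6 - 1/(-4 + 2) = 6 - 1/(-2) = 6 - 1*(-½) = 6 + ½ = 13/2)
f(D) = 13/2
b(-2, 7) + f(-6)*42 = 2 + (13/2)*42 = 2 + 273 = 275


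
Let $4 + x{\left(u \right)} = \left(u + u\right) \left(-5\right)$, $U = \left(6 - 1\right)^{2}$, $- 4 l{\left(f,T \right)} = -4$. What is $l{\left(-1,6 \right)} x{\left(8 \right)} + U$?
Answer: $-59$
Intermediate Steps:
$l{\left(f,T \right)} = 1$ ($l{\left(f,T \right)} = \left(- \frac{1}{4}\right) \left(-4\right) = 1$)
$U = 25$ ($U = 5^{2} = 25$)
$x{\left(u \right)} = -4 - 10 u$ ($x{\left(u \right)} = -4 + \left(u + u\right) \left(-5\right) = -4 + 2 u \left(-5\right) = -4 - 10 u$)
$l{\left(-1,6 \right)} x{\left(8 \right)} + U = 1 \left(-4 - 80\right) + 25 = 1 \left(-84\right) + 25 = -84 + 25 = -59$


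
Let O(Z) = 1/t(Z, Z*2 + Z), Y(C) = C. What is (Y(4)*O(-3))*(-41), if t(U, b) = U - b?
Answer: -82/3 ≈ -27.333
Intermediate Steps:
O(Z) = -1/(2*Z) (O(Z) = 1/(Z - (Z*2 + Z)) = 1/(Z - (2*Z + Z)) = 1/(Z - 3*Z) = 1/(-2*Z) = -1/(2*Z))
(Y(4)*O(-3))*(-41) = (4*(-½/(-3)))*(-41) = (4*(-½*(-⅓)))*(-41) = (4*(⅙))*(-41) = (⅔)*(-41) = -82/3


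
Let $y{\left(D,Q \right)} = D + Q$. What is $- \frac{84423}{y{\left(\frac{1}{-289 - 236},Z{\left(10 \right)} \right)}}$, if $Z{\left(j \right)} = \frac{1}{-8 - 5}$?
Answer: $\frac{576186975}{538} \approx 1.071 \cdot 10^{6}$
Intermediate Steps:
$Z{\left(j \right)} = - \frac{1}{13}$ ($Z{\left(j \right)} = \frac{1}{-13} = - \frac{1}{13}$)
$- \frac{84423}{y{\left(\frac{1}{-289 - 236},Z{\left(10 \right)} \right)}} = - \frac{84423}{\frac{1}{-289 - 236} - \frac{1}{13}} = - \frac{84423}{\frac{1}{-525} - \frac{1}{13}} = - \frac{84423}{- \frac{1}{525} - \frac{1}{13}} = - \frac{84423}{- \frac{538}{6825}} = \left(-84423\right) \left(- \frac{6825}{538}\right) = \frac{576186975}{538}$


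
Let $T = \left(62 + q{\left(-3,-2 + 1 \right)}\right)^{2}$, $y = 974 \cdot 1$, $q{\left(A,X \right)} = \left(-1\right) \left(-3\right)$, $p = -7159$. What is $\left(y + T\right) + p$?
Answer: $-1960$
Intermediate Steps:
$q{\left(A,X \right)} = 3$
$y = 974$
$T = 4225$ ($T = \left(62 + 3\right)^{2} = 65^{2} = 4225$)
$\left(y + T\right) + p = \left(974 + 4225\right) - 7159 = 5199 - 7159 = -1960$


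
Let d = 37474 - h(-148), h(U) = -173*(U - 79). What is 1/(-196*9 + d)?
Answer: -1/3561 ≈ -0.00028082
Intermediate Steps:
h(U) = 13667 - 173*U (h(U) = -173*(-79 + U) = 13667 - 173*U)
d = -1797 (d = 37474 - (13667 - 173*(-148)) = 37474 - (13667 + 25604) = 37474 - 1*39271 = 37474 - 39271 = -1797)
1/(-196*9 + d) = 1/(-196*9 - 1797) = 1/(-1764 - 1797) = 1/(-3561) = -1/3561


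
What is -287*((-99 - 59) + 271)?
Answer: -32431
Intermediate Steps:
-287*((-99 - 59) + 271) = -287*(-158 + 271) = -287*113 = -32431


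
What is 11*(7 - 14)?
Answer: -77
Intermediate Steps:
11*(7 - 14) = 11*(-7) = -77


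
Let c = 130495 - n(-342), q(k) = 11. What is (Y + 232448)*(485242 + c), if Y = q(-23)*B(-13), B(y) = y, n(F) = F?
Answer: 143118232095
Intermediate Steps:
Y = -143 (Y = 11*(-13) = -143)
c = 130837 (c = 130495 - 1*(-342) = 130495 + 342 = 130837)
(Y + 232448)*(485242 + c) = (-143 + 232448)*(485242 + 130837) = 232305*616079 = 143118232095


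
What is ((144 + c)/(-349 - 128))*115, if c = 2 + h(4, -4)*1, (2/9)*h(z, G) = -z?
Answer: -14720/477 ≈ -30.860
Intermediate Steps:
h(z, G) = -9*z/2 (h(z, G) = 9*(-z)/2 = -9*z/2)
c = -16 (c = 2 - 9/2*4*1 = 2 - 18*1 = 2 - 18 = -16)
((144 + c)/(-349 - 128))*115 = ((144 - 16)/(-349 - 128))*115 = (128/(-477))*115 = (128*(-1/477))*115 = -128/477*115 = -14720/477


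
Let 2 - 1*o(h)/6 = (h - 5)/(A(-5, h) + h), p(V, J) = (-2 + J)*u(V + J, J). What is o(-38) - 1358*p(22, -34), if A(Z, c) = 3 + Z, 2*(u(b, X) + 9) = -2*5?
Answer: -13688529/20 ≈ -6.8443e+5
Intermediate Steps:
u(b, X) = -14 (u(b, X) = -9 + (-2*5)/2 = -9 + (½)*(-10) = -9 - 5 = -14)
p(V, J) = 28 - 14*J (p(V, J) = (-2 + J)*(-14) = 28 - 14*J)
o(h) = 12 - 6*(-5 + h)/(-2 + h) (o(h) = 12 - 6*(h - 5)/((3 - 5) + h) = 12 - 6*(-5 + h)/(-2 + h))
o(-38) - 1358*p(22, -34) = 6*(1 - 38)/(-2 - 38) - 1358*(28 - 14*(-34)) = 6*(-37)/(-40) - 1358*(28 + 476) = 6*(-1/40)*(-37) - 1358*504 = 111/20 - 684432 = -13688529/20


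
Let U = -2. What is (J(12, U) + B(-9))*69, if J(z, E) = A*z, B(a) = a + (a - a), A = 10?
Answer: 7659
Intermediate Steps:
B(a) = a (B(a) = a + 0 = a)
J(z, E) = 10*z
(J(12, U) + B(-9))*69 = (10*12 - 9)*69 = (120 - 9)*69 = 111*69 = 7659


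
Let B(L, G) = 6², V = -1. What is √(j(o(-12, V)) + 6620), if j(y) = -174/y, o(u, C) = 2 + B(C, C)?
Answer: √2388167/19 ≈ 81.335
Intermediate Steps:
B(L, G) = 36
o(u, C) = 38 (o(u, C) = 2 + 36 = 38)
√(j(o(-12, V)) + 6620) = √(-174/38 + 6620) = √(-174*1/38 + 6620) = √(-87/19 + 6620) = √(125693/19) = √2388167/19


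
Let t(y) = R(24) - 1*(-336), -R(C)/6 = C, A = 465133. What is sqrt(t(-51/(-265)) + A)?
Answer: 5*sqrt(18613) ≈ 682.15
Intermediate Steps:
R(C) = -6*C
t(y) = 192 (t(y) = -6*24 - 1*(-336) = -144 + 336 = 192)
sqrt(t(-51/(-265)) + A) = sqrt(192 + 465133) = sqrt(465325) = 5*sqrt(18613)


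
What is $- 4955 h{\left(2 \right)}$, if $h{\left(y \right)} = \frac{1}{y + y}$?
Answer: $- \frac{4955}{4} \approx -1238.8$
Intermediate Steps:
$h{\left(y \right)} = \frac{1}{2 y}$
$- 4955 h{\left(2 \right)} = - 4955 \frac{1}{2 \cdot 2} = - 4955 \cdot \frac{1}{2} \cdot \frac{1}{2} = \left(-4955\right) \frac{1}{4} = - \frac{4955}{4}$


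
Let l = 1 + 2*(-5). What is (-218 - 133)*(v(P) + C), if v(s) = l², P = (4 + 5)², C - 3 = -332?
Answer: 87048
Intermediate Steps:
C = -329 (C = 3 - 332 = -329)
l = -9 (l = 1 - 10 = -9)
P = 81 (P = 9² = 81)
v(s) = 81 (v(s) = (-9)² = 81)
(-218 - 133)*(v(P) + C) = (-218 - 133)*(81 - 329) = -351*(-248) = 87048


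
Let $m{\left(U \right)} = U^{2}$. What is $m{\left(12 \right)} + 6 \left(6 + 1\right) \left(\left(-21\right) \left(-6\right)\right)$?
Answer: $5436$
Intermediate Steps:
$m{\left(12 \right)} + 6 \left(6 + 1\right) \left(\left(-21\right) \left(-6\right)\right) = 12^{2} + 6 \left(6 + 1\right) \left(\left(-21\right) \left(-6\right)\right) = 144 + 6 \cdot 7 \cdot 126 = 144 + 42 \cdot 126 = 144 + 5292 = 5436$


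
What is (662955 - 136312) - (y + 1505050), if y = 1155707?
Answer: -2134114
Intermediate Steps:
(662955 - 136312) - (y + 1505050) = (662955 - 136312) - (1155707 + 1505050) = 526643 - 1*2660757 = 526643 - 2660757 = -2134114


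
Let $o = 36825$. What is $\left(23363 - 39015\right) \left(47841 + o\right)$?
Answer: $-1325192232$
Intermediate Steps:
$\left(23363 - 39015\right) \left(47841 + o\right) = \left(23363 - 39015\right) \left(47841 + 36825\right) = \left(-15652\right) 84666 = -1325192232$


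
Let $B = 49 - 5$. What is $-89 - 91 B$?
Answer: $-4093$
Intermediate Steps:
$B = 44$
$-89 - 91 B = -89 - 4004 = -4093$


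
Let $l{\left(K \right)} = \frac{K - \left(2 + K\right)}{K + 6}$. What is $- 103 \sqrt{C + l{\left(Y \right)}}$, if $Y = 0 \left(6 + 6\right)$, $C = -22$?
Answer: $- \frac{103 i \sqrt{201}}{3} \approx - 486.76 i$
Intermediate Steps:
$Y = 0$ ($Y = 0 \cdot 12 = 0$)
$l{\left(K \right)} = - \frac{2}{6 + K}$
$- 103 \sqrt{C + l{\left(Y \right)}} = - 103 \sqrt{-22 - \frac{2}{6 + 0}} = - 103 \sqrt{-22 - \frac{2}{6}} = - 103 \sqrt{-22 - \frac{1}{3}} = - 103 \sqrt{- \frac{67}{3}} = - 103 \frac{i \sqrt{201}}{3} = - \frac{103 i \sqrt{201}}{3}$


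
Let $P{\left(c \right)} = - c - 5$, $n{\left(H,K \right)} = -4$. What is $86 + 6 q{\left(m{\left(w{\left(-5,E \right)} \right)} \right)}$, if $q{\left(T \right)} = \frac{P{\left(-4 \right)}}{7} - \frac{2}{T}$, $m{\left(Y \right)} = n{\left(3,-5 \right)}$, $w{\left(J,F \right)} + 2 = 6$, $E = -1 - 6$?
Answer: $\frac{617}{7} \approx 88.143$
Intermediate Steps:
$E = -7$ ($E = -1 - 6 = -7$)
$w{\left(J,F \right)} = 4$ ($w{\left(J,F \right)} = -2 + 6 = 4$)
$m{\left(Y \right)} = -4$
$P{\left(c \right)} = -5 - c$
$q{\left(T \right)} = - \frac{1}{7} - \frac{2}{T}$ ($q{\left(T \right)} = \frac{-5 - -4}{7} - \frac{2}{T} = \left(-5 + 4\right) \frac{1}{7} - \frac{2}{T} = \left(-1\right) \frac{1}{7} - \frac{2}{T} = - \frac{1}{7} - \frac{2}{T}$)
$86 + 6 q{\left(m{\left(w{\left(-5,E \right)} \right)} \right)} = 86 + 6 \frac{-14 - -4}{7 \left(-4\right)} = 86 + 6 \cdot \frac{1}{7} \left(- \frac{1}{4}\right) \left(-14 + 4\right) = 86 + 6 \cdot \frac{1}{7} \left(- \frac{1}{4}\right) \left(-10\right) = 86 + 6 \cdot \frac{5}{14} = 86 + \frac{15}{7} = \frac{617}{7}$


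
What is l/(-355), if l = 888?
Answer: -888/355 ≈ -2.5014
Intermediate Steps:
l/(-355) = 888/(-355) = 888*(-1/355) = -888/355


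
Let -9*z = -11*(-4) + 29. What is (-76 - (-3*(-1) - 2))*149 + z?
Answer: -103330/9 ≈ -11481.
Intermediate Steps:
z = -73/9 (z = -(-11*(-4) + 29)/9 = -(44 + 29)/9 = -⅑*73 = -73/9 ≈ -8.1111)
(-76 - (-3*(-1) - 2))*149 + z = (-76 - (-3*(-1) - 2))*149 - 73/9 = (-76 - (3 - 2))*149 - 73/9 = (-76 - 1*1)*149 - 73/9 = (-76 - 1)*149 - 73/9 = -77*149 - 73/9 = -11473 - 73/9 = -103330/9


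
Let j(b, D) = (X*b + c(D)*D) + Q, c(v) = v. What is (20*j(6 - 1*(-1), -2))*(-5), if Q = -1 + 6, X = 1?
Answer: -1600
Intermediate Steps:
Q = 5
j(b, D) = 5 + b + D**2 (j(b, D) = (1*b + D*D) + 5 = (b + D**2) + 5 = 5 + b + D**2)
(20*j(6 - 1*(-1), -2))*(-5) = (20*(5 + (6 - 1*(-1)) + (-2)**2))*(-5) = (20*(5 + (6 + 1) + 4))*(-5) = (20*(5 + 7 + 4))*(-5) = (20*16)*(-5) = 320*(-5) = -1600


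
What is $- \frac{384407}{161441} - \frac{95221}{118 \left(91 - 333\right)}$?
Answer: $\frac{4395447169}{4610109196} \approx 0.95344$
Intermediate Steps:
$- \frac{384407}{161441} - \frac{95221}{118 \left(91 - 333\right)} = \left(-384407\right) \frac{1}{161441} - \frac{95221}{118 \left(-242\right)} = - \frac{384407}{161441} - \frac{95221}{-28556} = - \frac{384407}{161441} - - \frac{95221}{28556} = - \frac{384407}{161441} + \frac{95221}{28556} = \frac{4395447169}{4610109196}$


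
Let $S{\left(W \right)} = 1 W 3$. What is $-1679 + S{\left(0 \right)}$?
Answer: $-1679$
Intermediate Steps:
$S{\left(W \right)} = 3 W$ ($S{\left(W \right)} = W 3 = 3 W$)
$-1679 + S{\left(0 \right)} = -1679 + 3 \cdot 0 = -1679 + 0 = -1679$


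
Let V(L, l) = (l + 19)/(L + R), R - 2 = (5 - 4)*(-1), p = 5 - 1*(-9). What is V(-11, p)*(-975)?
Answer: 6435/2 ≈ 3217.5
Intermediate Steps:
p = 14 (p = 5 + 9 = 14)
R = 1 (R = 2 + (5 - 4)*(-1) = 2 + 1*(-1) = 2 - 1 = 1)
V(L, l) = (19 + l)/(1 + L) (V(L, l) = (l + 19)/(L + 1) = (19 + l)/(1 + L))
V(-11, p)*(-975) = ((19 + 14)/(1 - 11))*(-975) = (33/(-10))*(-975) = -⅒*33*(-975) = -33/10*(-975) = 6435/2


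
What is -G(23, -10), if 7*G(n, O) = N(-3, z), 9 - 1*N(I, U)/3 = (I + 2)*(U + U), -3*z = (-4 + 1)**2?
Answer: -9/7 ≈ -1.2857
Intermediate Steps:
z = -3 (z = -(-4 + 1)**2/3 = -1/3*(-3)**2 = -1/3*9 = -3)
N(I, U) = 27 - 6*U*(2 + I) (N(I, U) = 27 - 3*(I + 2)*(U + U) = 27 - 3*(2 + I)*2*U = 27 - 6*U*(2 + I))
G(n, O) = 9/7 (G(n, O) = (27 - 12*(-3) - 6*(-3)*(-3))/7 = (27 + 36 - 54)/7 = (1/7)*9 = 9/7)
-G(23, -10) = -1*9/7 = -9/7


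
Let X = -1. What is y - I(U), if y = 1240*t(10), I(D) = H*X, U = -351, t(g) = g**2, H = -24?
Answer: 123976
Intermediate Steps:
I(D) = 24 (I(D) = -24*(-1) = 24)
y = 124000 (y = 1240*10**2 = 1240*100 = 124000)
y - I(U) = 124000 - 1*24 = 124000 - 24 = 123976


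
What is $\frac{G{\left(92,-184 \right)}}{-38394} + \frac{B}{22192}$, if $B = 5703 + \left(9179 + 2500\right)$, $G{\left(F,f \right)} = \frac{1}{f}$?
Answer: $\frac{7674693229}{9798455952} \approx 0.78326$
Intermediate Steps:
$B = 17382$ ($B = 5703 + 11679 = 17382$)
$\frac{G{\left(92,-184 \right)}}{-38394} + \frac{B}{22192} = \frac{1}{\left(-184\right) \left(-38394\right)} + \frac{17382}{22192} = \left(- \frac{1}{184}\right) \left(- \frac{1}{38394}\right) + 17382 \cdot \frac{1}{22192} = \frac{1}{7064496} + \frac{8691}{11096} = \frac{7674693229}{9798455952}$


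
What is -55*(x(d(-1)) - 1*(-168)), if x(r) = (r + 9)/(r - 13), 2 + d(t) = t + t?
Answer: -156805/17 ≈ -9223.8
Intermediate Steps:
d(t) = -2 + 2*t (d(t) = -2 + (t + t) = -2 + 2*t)
x(r) = (9 + r)/(-13 + r)
-55*(x(d(-1)) - 1*(-168)) = -55*((9 + (-2 + 2*(-1)))/(-13 + (-2 + 2*(-1))) - 1*(-168)) = -55*((9 + (-2 - 2))/(-13 + (-2 - 2)) + 168) = -55*((9 - 4)/(-13 - 4) + 168) = -55*(5/(-17) + 168) = -55*(-1/17*5 + 168) = -55*(-5/17 + 168) = -55*2851/17 = -156805/17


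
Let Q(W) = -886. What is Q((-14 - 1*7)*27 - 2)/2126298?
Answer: -443/1063149 ≈ -0.00041669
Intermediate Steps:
Q((-14 - 1*7)*27 - 2)/2126298 = -886/2126298 = -886*1/2126298 = -443/1063149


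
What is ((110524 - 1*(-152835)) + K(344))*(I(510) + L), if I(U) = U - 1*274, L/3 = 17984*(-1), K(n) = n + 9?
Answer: -14165553792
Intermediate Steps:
K(n) = 9 + n
L = -53952 (L = 3*(17984*(-1)) = 3*(-17984) = -53952)
I(U) = -274 + U (I(U) = U - 274 = -274 + U)
((110524 - 1*(-152835)) + K(344))*(I(510) + L) = ((110524 - 1*(-152835)) + (9 + 344))*((-274 + 510) - 53952) = ((110524 + 152835) + 353)*(236 - 53952) = (263359 + 353)*(-53716) = 263712*(-53716) = -14165553792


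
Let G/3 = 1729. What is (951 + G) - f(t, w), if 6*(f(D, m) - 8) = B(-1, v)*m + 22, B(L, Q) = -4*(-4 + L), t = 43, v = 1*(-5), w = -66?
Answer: 19039/3 ≈ 6346.3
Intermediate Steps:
G = 5187 (G = 3*1729 = 5187)
v = -5
B(L, Q) = 16 - 4*L
f(D, m) = 35/3 + 10*m/3 (f(D, m) = 8 + ((16 - 4*(-1))*m + 22)/6 = 8 + ((16 + 4)*m + 22)/6 = 8 + (20*m + 22)/6 = 8 + (22 + 20*m)/6 = 8 + (11/3 + 10*m/3) = 35/3 + 10*m/3)
(951 + G) - f(t, w) = (951 + 5187) - (35/3 + (10/3)*(-66)) = 6138 - (35/3 - 220) = 6138 - 1*(-625/3) = 6138 + 625/3 = 19039/3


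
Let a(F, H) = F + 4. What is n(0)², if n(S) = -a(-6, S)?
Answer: 4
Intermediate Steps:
a(F, H) = 4 + F
n(S) = 2 (n(S) = -(4 - 6) = -1*(-2) = 2)
n(0)² = 2² = 4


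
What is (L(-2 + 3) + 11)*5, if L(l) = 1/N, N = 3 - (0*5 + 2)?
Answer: 60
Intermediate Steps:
N = 1 (N = 3 - (0 + 2) = 3 - 1*2 = 3 - 2 = 1)
L(l) = 1 (L(l) = 1/1 = 1)
(L(-2 + 3) + 11)*5 = (1 + 11)*5 = 12*5 = 60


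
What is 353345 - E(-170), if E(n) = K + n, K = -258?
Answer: 353773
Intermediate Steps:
E(n) = -258 + n
353345 - E(-170) = 353345 - (-258 - 170) = 353345 - 1*(-428) = 353345 + 428 = 353773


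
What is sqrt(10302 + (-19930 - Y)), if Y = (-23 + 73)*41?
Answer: I*sqrt(11678) ≈ 108.06*I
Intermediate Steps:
Y = 2050 (Y = 50*41 = 2050)
sqrt(10302 + (-19930 - Y)) = sqrt(10302 + (-19930 - 1*2050)) = sqrt(10302 + (-19930 - 2050)) = sqrt(10302 - 21980) = sqrt(-11678) = I*sqrt(11678)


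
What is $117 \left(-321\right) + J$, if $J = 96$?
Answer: $-37461$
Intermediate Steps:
$117 \left(-321\right) + J = 117 \left(-321\right) + 96 = -37557 + 96 = -37461$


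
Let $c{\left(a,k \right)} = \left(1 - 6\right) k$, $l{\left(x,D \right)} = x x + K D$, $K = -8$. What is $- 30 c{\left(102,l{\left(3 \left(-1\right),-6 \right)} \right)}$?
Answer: $8550$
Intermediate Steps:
$l{\left(x,D \right)} = x^{2} - 8 D$ ($l{\left(x,D \right)} = x x - 8 D = x^{2} - 8 D$)
$c{\left(a,k \right)} = - 5 k$
$- 30 c{\left(102,l{\left(3 \left(-1\right),-6 \right)} \right)} = - 30 \left(- 5 \left(\left(3 \left(-1\right)\right)^{2} - -48\right)\right) = - 30 \left(- 5 \left(\left(-3\right)^{2} + 48\right)\right) = - 30 \left(- 5 \left(9 + 48\right)\right) = - 30 \left(\left(-5\right) 57\right) = \left(-30\right) \left(-285\right) = 8550$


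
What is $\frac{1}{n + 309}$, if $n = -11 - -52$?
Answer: $\frac{1}{350} \approx 0.0028571$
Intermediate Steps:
$n = 41$ ($n = -11 + 52 = 41$)
$\frac{1}{n + 309} = \frac{1}{41 + 309} = \frac{1}{350}$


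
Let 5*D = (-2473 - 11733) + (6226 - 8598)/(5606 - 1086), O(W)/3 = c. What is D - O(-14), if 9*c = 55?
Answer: -48470869/16950 ≈ -2859.6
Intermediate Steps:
c = 55/9 (c = (⅑)*55 = 55/9 ≈ 6.1111)
O(W) = 55/3 (O(W) = 3*(55/9) = 55/3)
D = -16053373/5650 (D = ((-2473 - 11733) + (6226 - 8598)/(5606 - 1086))/5 = (-14206 - 2372/4520)/5 = (-14206 - 2372*1/4520)/5 = (-14206 - 593/1130)/5 = (⅕)*(-16053373/1130) = -16053373/5650 ≈ -2841.3)
D - O(-14) = -16053373/5650 - 1*55/3 = -16053373/5650 - 55/3 = -48470869/16950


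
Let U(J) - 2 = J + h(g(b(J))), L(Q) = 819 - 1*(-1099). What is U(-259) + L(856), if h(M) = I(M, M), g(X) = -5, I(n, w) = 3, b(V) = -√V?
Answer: 1664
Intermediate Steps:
L(Q) = 1918 (L(Q) = 819 + 1099 = 1918)
h(M) = 3
U(J) = 5 + J (U(J) = 2 + (J + 3) = 2 + (3 + J) = 5 + J)
U(-259) + L(856) = (5 - 259) + 1918 = -254 + 1918 = 1664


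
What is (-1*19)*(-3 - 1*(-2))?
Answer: 19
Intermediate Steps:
(-1*19)*(-3 - 1*(-2)) = -19*(-3 + 2) = -19*(-1) = 19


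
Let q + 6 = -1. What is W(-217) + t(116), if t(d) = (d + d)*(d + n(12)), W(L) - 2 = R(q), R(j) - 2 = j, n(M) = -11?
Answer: 24357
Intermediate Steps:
q = -7 (q = -6 - 1 = -7)
R(j) = 2 + j
W(L) = -3 (W(L) = 2 + (2 - 7) = 2 - 5 = -3)
t(d) = 2*d*(-11 + d) (t(d) = (d + d)*(d - 11) = (2*d)*(-11 + d) = 2*d*(-11 + d))
W(-217) + t(116) = -3 + 2*116*(-11 + 116) = -3 + 2*116*105 = -3 + 24360 = 24357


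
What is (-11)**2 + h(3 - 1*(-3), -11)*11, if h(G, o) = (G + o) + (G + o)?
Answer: 11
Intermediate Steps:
h(G, o) = 2*G + 2*o
(-11)**2 + h(3 - 1*(-3), -11)*11 = (-11)**2 + (2*(3 - 1*(-3)) + 2*(-11))*11 = 121 + (2*(3 + 3) - 22)*11 = 121 + (2*6 - 22)*11 = 121 + (12 - 22)*11 = 121 - 10*11 = 121 - 110 = 11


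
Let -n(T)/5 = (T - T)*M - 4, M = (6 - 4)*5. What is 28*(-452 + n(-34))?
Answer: -12096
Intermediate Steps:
M = 10 (M = 2*5 = 10)
n(T) = 20 (n(T) = -5*((T - T)*10 - 4) = -5*(0*10 - 4) = -5*(0 - 4) = -5*(-4) = 20)
28*(-452 + n(-34)) = 28*(-452 + 20) = 28*(-432) = -12096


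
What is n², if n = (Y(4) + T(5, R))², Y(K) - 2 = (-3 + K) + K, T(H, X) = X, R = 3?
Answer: 10000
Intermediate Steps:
Y(K) = -1 + 2*K (Y(K) = 2 + ((-3 + K) + K) = 2 + (-3 + 2*K) = -1 + 2*K)
n = 100 (n = ((-1 + 2*4) + 3)² = ((-1 + 8) + 3)² = (7 + 3)² = 10² = 100)
n² = 100² = 10000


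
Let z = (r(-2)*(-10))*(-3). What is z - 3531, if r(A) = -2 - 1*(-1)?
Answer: -3561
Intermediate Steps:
r(A) = -1 (r(A) = -2 + 1 = -1)
z = -30 (z = -1*(-10)*(-3) = 10*(-3) = -30)
z - 3531 = -30 - 3531 = -3561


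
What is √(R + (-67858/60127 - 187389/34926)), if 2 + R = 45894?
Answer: √22483803817075948190994/699998534 ≈ 214.21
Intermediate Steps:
R = 45892 (R = -2 + 45894 = 45892)
√(R + (-67858/60127 - 187389/34926)) = √(45892 + (-67858/60127 - 187389/34926)) = √(45892 + (-67858*1/60127 - 187389*1/34926)) = √(45892 + (-67858/60127 - 62463/11642)) = √(45892 - 4545715637/699998534) = √(32119787006691/699998534) = √22483803817075948190994/699998534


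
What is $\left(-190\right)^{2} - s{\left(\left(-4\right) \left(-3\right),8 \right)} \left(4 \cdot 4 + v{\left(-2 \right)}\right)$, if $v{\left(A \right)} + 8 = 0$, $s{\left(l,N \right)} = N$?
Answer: $36036$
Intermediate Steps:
$v{\left(A \right)} = -8$ ($v{\left(A \right)} = -8 + 0 = -8$)
$\left(-190\right)^{2} - s{\left(\left(-4\right) \left(-3\right),8 \right)} \left(4 \cdot 4 + v{\left(-2 \right)}\right) = \left(-190\right)^{2} - 8 \left(4 \cdot 4 - 8\right) = 36100 - 8 \left(16 - 8\right) = 36100 - 8 \cdot 8 = 36100 - 64 = 36036$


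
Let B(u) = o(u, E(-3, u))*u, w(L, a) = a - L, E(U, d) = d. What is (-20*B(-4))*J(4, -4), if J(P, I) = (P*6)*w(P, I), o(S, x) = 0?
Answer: 0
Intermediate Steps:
B(u) = 0 (B(u) = 0*u = 0)
J(P, I) = 6*P*(I - P) (J(P, I) = (P*6)*(I - P) = (6*P)*(I - P) = 6*P*(I - P))
(-20*B(-4))*J(4, -4) = (-20*0)*(6*4*(-4 - 1*4)) = 0*(6*4*(-4 - 4)) = 0*(6*4*(-8)) = 0*(-192) = 0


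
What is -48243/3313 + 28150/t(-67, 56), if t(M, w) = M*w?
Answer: -137134343/6215188 ≈ -22.064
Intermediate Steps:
-48243/3313 + 28150/t(-67, 56) = -48243/3313 + 28150/((-67*56)) = -48243*1/3313 + 28150/(-3752) = -48243/3313 + 28150*(-1/3752) = -48243/3313 - 14075/1876 = -137134343/6215188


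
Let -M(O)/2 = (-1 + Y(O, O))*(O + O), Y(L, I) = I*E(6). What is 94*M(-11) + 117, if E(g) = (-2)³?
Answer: 359949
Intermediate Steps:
E(g) = -8
Y(L, I) = -8*I (Y(L, I) = I*(-8) = -8*I)
M(O) = -4*O*(-1 - 8*O) (M(O) = -2*(-1 - 8*O)*(O + O) = -2*(-1 - 8*O)*2*O = -4*O*(-1 - 8*O))
94*M(-11) + 117 = 94*(4*(-11)*(1 + 8*(-11))) + 117 = 94*(4*(-11)*(1 - 88)) + 117 = 94*(4*(-11)*(-87)) + 117 = 94*3828 + 117 = 359832 + 117 = 359949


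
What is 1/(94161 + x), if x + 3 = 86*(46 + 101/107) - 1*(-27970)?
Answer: 107/13499674 ≈ 7.9261e-6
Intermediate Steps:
x = 3424447/107 (x = -3 + (86*(46 + 101/107) - 1*(-27970)) = -3 + (86*(46 + 101*(1/107)) + 27970) = -3 + (86*(46 + 101/107) + 27970) = -3 + (86*(5023/107) + 27970) = -3 + (431978/107 + 27970) = -3 + 3424768/107 = 3424447/107 ≈ 32004.)
1/(94161 + x) = 1/(94161 + 3424447/107) = 1/(13499674/107) = 107/13499674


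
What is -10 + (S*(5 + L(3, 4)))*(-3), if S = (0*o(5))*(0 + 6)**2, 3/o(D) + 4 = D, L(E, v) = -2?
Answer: -10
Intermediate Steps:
o(D) = 3/(-4 + D)
S = 0 (S = (0*(3/(-4 + 5)))*(0 + 6)**2 = (0*(3/1))*6**2 = (0*(3*1))*36 = (0*3)*36 = 0*36 = 0)
-10 + (S*(5 + L(3, 4)))*(-3) = -10 + (0*(5 - 2))*(-3) = -10 + (0*3)*(-3) = -10 + 0*(-3) = -10 + 0 = -10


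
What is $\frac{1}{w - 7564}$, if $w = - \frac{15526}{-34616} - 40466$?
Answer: $- \frac{17308}{831295477} \approx -2.0821 \cdot 10^{-5}$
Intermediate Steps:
$w = - \frac{700377765}{17308}$ ($w = \left(-15526\right) \left(- \frac{1}{34616}\right) - 40466 = \frac{7763}{17308} - 40466 = - \frac{700377765}{17308} \approx -40466.0$)
$\frac{1}{w - 7564} = \frac{1}{- \frac{700377765}{17308} - 7564} = \frac{1}{- \frac{831295477}{17308}} = - \frac{17308}{831295477}$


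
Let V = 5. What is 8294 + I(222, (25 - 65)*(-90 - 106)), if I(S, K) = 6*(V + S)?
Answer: 9656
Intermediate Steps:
I(S, K) = 30 + 6*S (I(S, K) = 6*(5 + S) = 30 + 6*S)
8294 + I(222, (25 - 65)*(-90 - 106)) = 8294 + (30 + 6*222) = 8294 + (30 + 1332) = 8294 + 1362 = 9656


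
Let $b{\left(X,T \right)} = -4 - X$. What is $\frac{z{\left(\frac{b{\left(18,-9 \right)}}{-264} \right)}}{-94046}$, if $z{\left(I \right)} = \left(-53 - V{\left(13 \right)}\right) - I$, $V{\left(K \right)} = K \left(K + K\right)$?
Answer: $\frac{4693}{1128552} \approx 0.0041584$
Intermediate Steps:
$V{\left(K \right)} = 2 K^{2}$ ($V{\left(K \right)} = K 2 K = 2 K^{2}$)
$z{\left(I \right)} = -391 - I$ ($z{\left(I \right)} = \left(-53 - 2 \cdot 13^{2}\right) - I = \left(-53 - 2 \cdot 169\right) - I = \left(-53 - 338\right) - I = -391 - I$)
$\frac{z{\left(\frac{b{\left(18,-9 \right)}}{-264} \right)}}{-94046} = \frac{-391 - \frac{-4 - 18}{-264}}{-94046} = \left(-391 - \left(-4 - 18\right) \left(- \frac{1}{264}\right)\right) \left(- \frac{1}{94046}\right) = \left(-391 - \left(-22\right) \left(- \frac{1}{264}\right)\right) \left(- \frac{1}{94046}\right) = \left(-391 - \frac{1}{12}\right) \left(- \frac{1}{94046}\right) = \left(- \frac{4693}{12}\right) \left(- \frac{1}{94046}\right) = \frac{4693}{1128552}$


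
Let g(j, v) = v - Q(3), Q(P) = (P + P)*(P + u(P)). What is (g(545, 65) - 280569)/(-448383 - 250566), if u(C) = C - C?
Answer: 280522/698949 ≈ 0.40135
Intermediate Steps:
u(C) = 0
Q(P) = 2*P**2 (Q(P) = (P + P)*(P + 0) = (2*P)*P = 2*P**2)
g(j, v) = -18 + v (g(j, v) = v - 2*3**2 = v - 2*9 = v - 1*18 = v - 18 = -18 + v)
(g(545, 65) - 280569)/(-448383 - 250566) = ((-18 + 65) - 280569)/(-448383 - 250566) = (47 - 280569)/(-698949) = -280522*(-1/698949) = 280522/698949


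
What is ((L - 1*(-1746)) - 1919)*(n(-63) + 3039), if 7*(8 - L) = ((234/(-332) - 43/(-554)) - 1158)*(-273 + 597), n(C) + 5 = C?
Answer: 25562949695337/160937 ≈ 1.5884e+8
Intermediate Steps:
n(C) = -5 + C
L = 8631998848/160937 (L = 8 - ((234/(-332) - 43/(-554)) - 1158)*(-273 + 597)/7 = 8 - ((234*(-1/332) - 43*(-1/554)) - 1158)*324/7 = 8 - ((-117/166 + 43/554) - 1158)*324/7 = 8 - (-14420/22991 - 1158)*324/7 = 8 - (-26637998)*324/160937 = 8 - 1/7*(-8630711352/22991) = 8 + 8630711352/160937 = 8631998848/160937 ≈ 53636.)
((L - 1*(-1746)) - 1919)*(n(-63) + 3039) = ((8631998848/160937 - 1*(-1746)) - 1919)*((-5 - 63) + 3039) = ((8631998848/160937 + 1746) - 1919)*(-68 + 3039) = (8912994850/160937 - 1919)*2971 = (8604156747/160937)*2971 = 25562949695337/160937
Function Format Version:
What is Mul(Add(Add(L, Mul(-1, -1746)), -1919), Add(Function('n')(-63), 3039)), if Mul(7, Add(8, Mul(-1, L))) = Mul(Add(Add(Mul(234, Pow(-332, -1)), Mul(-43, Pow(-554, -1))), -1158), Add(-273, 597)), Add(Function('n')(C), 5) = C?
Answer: Rational(25562949695337, 160937) ≈ 1.5884e+8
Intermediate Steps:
Function('n')(C) = Add(-5, C)
L = Rational(8631998848, 160937) (L = Add(8, Mul(Rational(-1, 7), Mul(Add(Add(Mul(234, Pow(-332, -1)), Mul(-43, Pow(-554, -1))), -1158), Add(-273, 597)))) = Add(8, Mul(Rational(-1, 7), Mul(Add(Add(Mul(234, Rational(-1, 332)), Mul(-43, Rational(-1, 554))), -1158), 324))) = Add(8, Mul(Rational(-1, 7), Mul(Add(Add(Rational(-117, 166), Rational(43, 554)), -1158), 324))) = Add(8, Mul(Rational(-1, 7), Mul(Add(Rational(-14420, 22991), -1158), 324))) = Add(8, Mul(Rational(-1, 7), Mul(Rational(-26637998, 22991), 324))) = Add(8, Mul(Rational(-1, 7), Rational(-8630711352, 22991))) = Add(8, Rational(8630711352, 160937)) = Rational(8631998848, 160937) ≈ 53636.)
Mul(Add(Add(L, Mul(-1, -1746)), -1919), Add(Function('n')(-63), 3039)) = Mul(Add(Add(Rational(8631998848, 160937), Mul(-1, -1746)), -1919), Add(Add(-5, -63), 3039)) = Mul(Add(Add(Rational(8631998848, 160937), 1746), -1919), Add(-68, 3039)) = Mul(Add(Rational(8912994850, 160937), -1919), 2971) = Mul(Rational(8604156747, 160937), 2971) = Rational(25562949695337, 160937)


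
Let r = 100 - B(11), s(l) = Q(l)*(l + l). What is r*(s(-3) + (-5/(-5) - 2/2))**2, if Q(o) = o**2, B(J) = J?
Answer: 259524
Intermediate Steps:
s(l) = 2*l**3 (s(l) = l**2*(l + l) = l**2*(2*l) = 2*l**3)
r = 89 (r = 100 - 1*11 = 100 - 11 = 89)
r*(s(-3) + (-5/(-5) - 2/2))**2 = 89*(2*(-3)**3 + (-5/(-5) - 2/2))**2 = 89*(2*(-27) + (-5*(-1/5) - 2*1/2))**2 = 89*(-54 + (1 - 1))**2 = 89*(-54 + 0)**2 = 89*(-54)**2 = 89*2916 = 259524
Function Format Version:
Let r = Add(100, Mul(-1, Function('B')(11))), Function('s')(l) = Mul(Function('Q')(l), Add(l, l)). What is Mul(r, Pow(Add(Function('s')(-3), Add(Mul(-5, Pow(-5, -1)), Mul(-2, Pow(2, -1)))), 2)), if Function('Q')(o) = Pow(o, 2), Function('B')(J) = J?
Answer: 259524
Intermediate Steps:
Function('s')(l) = Mul(2, Pow(l, 3)) (Function('s')(l) = Mul(Pow(l, 2), Add(l, l)) = Mul(Pow(l, 2), Mul(2, l)) = Mul(2, Pow(l, 3)))
r = 89 (r = Add(100, Mul(-1, 11)) = Add(100, -11) = 89)
Mul(r, Pow(Add(Function('s')(-3), Add(Mul(-5, Pow(-5, -1)), Mul(-2, Pow(2, -1)))), 2)) = Mul(89, Pow(Add(Mul(2, Pow(-3, 3)), Add(Mul(-5, Pow(-5, -1)), Mul(-2, Pow(2, -1)))), 2)) = Mul(89, Pow(Add(Mul(2, -27), Add(Mul(-5, Rational(-1, 5)), Mul(-2, Rational(1, 2)))), 2)) = Mul(89, Pow(Add(-54, Add(1, -1)), 2)) = Mul(89, Pow(Add(-54, 0), 2)) = Mul(89, Pow(-54, 2)) = Mul(89, 2916) = 259524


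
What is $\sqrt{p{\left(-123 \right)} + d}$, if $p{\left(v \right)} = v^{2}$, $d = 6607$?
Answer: $2 \sqrt{5434} \approx 147.43$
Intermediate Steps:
$\sqrt{p{\left(-123 \right)} + d} = \sqrt{\left(-123\right)^{2} + 6607} = \sqrt{15129 + 6607} = \sqrt{21736} = 2 \sqrt{5434}$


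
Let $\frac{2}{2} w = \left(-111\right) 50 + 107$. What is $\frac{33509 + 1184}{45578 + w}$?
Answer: $\frac{34693}{40135} \approx 0.86441$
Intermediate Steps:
$w = -5443$ ($w = \left(-111\right) 50 + 107 = -5550 + 107 = -5443$)
$\frac{33509 + 1184}{45578 + w} = \frac{33509 + 1184}{45578 - 5443} = \frac{34693}{40135}$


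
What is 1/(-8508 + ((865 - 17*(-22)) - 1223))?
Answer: -1/8492 ≈ -0.00011776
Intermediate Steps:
1/(-8508 + ((865 - 17*(-22)) - 1223)) = 1/(-8508 + ((865 + 374) - 1223)) = 1/(-8508 + (1239 - 1223)) = 1/(-8508 + 16) = 1/(-8492) = -1/8492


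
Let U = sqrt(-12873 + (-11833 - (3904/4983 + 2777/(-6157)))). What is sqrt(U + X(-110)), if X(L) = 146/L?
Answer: sqrt(-31233471749853615 + 767008275*I*sqrt(23255643552818848413))/153401655 ≈ 8.8278 + 8.9027*I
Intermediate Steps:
U = I*sqrt(23255643552818848413)/30680331 (U = sqrt(-12873 + (-11833 - (3904*(1/4983) + 2777*(-1/6157)))) = sqrt(-12873 + (-11833 - (3904/4983 - 2777/6157))) = sqrt(-12873 + (-11833 - 1*10199137/30680331)) = sqrt(-12873 + (-11833 - 10199137/30680331)) = sqrt(-12873 - 363050555860/30680331) = sqrt(-757998456823/30680331) = I*sqrt(23255643552818848413)/30680331 ≈ 157.18*I)
sqrt(U + X(-110)) = sqrt(I*sqrt(23255643552818848413)/30680331 + 146/(-110)) = sqrt(I*sqrt(23255643552818848413)/30680331 + 146*(-1/110)) = sqrt(I*sqrt(23255643552818848413)/30680331 - 73/55) = sqrt(-73/55 + I*sqrt(23255643552818848413)/30680331)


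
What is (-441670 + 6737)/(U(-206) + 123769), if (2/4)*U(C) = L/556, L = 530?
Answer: -60455687/17204156 ≈ -3.5140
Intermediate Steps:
U(C) = 265/139 (U(C) = 2*(530/556) = 2*(530*(1/556)) = 2*(265/278) = 265/139)
(-441670 + 6737)/(U(-206) + 123769) = (-441670 + 6737)/(265/139 + 123769) = -434933/17204156/139 = -434933*139/17204156 = -60455687/17204156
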